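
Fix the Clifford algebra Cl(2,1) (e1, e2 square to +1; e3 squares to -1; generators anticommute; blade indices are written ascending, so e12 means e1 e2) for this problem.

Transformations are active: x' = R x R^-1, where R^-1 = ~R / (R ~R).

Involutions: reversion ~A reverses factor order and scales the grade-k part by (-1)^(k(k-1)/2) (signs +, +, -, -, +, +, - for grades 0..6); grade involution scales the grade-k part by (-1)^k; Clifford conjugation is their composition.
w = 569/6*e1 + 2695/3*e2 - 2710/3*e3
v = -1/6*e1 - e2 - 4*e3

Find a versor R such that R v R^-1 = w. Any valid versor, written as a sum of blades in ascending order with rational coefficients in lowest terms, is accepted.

Construction: equal norms (both -539/36) license R = v + w = 284/3*e1 + 2692/3*e2 - 2722/3*e3 — nothing changes along that direction, while (v - w)/2 changes sign, so v maps onto w.
Answer: 284/3*e1 + 2692/3*e2 - 2722/3*e3


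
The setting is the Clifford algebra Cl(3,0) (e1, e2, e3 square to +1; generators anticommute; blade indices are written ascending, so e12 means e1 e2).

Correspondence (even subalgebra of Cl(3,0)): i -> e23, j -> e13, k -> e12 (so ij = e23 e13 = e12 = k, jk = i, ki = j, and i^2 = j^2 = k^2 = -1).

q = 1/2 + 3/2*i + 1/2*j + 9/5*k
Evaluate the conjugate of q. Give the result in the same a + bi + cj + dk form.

In blades: q = 1/2 + 9/5*e12 + 1/2*e13 + 3/2*e23.
Quaternion conjugation is reversion on the even subalgebra: the scalar is fixed and every grade-2 blade flips sign, giving 1/2 - 9/5*e12 - 1/2*e13 - 3/2*e23; translating back:
Answer: 1/2 - 3/2*i - 1/2*j - 9/5*k


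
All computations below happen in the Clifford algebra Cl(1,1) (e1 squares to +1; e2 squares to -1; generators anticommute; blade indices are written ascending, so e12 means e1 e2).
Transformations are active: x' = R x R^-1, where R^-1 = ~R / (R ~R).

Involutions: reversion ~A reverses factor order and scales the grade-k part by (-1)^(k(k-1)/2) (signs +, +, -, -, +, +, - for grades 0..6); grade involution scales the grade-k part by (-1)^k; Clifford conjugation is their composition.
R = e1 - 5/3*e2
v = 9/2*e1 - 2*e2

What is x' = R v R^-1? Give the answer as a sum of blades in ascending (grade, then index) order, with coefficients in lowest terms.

~R = e1 - 5/3*e2, and R ~R = -16/9, so R^-1 = ~R / (-16/9).
R v = 7/6 + 11/2*e12
Answer: -93/16*e1 + 67/16*e2


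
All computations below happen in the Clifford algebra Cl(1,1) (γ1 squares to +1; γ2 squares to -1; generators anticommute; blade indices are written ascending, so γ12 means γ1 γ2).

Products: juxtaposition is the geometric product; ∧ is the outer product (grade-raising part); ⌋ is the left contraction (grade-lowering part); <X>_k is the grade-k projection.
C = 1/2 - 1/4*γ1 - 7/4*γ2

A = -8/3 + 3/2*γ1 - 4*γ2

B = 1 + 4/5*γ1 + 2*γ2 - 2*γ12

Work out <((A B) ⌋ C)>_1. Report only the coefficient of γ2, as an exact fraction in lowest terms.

step 1: 98/15 + 221/30*γ1 - 37/3*γ2 + 173/15*γ12
step 2: -2419/120 - 49/30*γ1 - 343/30*γ2
step 3: -49/30*γ1 - 343/30*γ2
Answer: -343/30


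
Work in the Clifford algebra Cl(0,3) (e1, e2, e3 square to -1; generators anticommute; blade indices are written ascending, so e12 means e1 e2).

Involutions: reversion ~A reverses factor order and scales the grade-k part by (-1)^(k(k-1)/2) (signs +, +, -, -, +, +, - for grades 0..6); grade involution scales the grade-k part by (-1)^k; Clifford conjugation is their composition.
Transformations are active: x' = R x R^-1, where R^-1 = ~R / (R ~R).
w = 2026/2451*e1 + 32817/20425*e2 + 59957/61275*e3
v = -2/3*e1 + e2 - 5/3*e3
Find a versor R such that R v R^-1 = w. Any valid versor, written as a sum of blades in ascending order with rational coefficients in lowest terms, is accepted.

Take R = v + w = 392/2451*e1 + 53242/20425*e2 - 14056/20425*e3. Because q(v) = q(w) = -38/9, conjugation by R sends v exactly to w.
Answer: 392/2451*e1 + 53242/20425*e2 - 14056/20425*e3


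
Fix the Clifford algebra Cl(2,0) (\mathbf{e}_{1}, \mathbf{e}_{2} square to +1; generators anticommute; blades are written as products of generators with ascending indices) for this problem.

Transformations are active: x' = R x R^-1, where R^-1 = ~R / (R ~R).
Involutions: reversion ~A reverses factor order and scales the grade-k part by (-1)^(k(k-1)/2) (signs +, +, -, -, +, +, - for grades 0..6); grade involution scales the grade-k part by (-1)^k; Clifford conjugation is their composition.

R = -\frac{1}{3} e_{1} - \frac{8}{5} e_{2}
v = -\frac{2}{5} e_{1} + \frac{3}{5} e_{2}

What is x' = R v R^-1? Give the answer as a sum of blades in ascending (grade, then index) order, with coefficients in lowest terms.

~R = -\frac{1}{3} e_{1} - \frac{8}{5} e_{2}, and R ~R = \frac{601}{225}, so R^-1 = ~R / (\frac{601}{225}).
R v = -\frac{62}{75} - \frac{21}{25} e_{1} e_{2}
Answer: \frac{1822}{3005} e_{1} + \frac{1173}{3005} e_{2}


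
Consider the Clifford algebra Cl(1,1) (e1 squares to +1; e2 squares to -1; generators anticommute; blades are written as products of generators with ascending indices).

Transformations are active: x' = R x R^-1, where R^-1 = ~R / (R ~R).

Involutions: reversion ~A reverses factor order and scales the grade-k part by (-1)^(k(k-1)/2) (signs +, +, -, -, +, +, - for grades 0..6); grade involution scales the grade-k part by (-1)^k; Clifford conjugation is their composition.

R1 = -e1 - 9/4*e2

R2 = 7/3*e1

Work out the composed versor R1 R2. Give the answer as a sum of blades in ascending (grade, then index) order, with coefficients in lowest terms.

Distribute over the terms of R2 (each basis-blade product reordered to ascending indices, repeated generators contracted through their squares):
R1 (7/3*e1) = -7/3 + 21/4*e1 e2
Answer: -7/3 + 21/4*e1 e2


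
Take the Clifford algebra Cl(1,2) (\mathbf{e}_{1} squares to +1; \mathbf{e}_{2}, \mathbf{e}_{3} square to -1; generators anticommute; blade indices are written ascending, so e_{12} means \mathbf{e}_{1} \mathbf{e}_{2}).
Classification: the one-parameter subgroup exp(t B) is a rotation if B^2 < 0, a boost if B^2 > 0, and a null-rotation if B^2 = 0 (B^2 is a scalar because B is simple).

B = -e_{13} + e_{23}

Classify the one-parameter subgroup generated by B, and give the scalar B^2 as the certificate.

B^2 term by term: the squares give (-1)^2*(e_{13})^2 + (1)^2*(e_{23})^2 = 1*(+1) + 1*(-1) = 0 (each basis 2-blade squares to minus the product of its generators' squares); cross terms between blades sharing an index anticommute and cancel. So B^2 = 0.
Answer: null-rotation, certificate B^2 = 0. Why this suffices: the scalar 0 survives any versor conjugation, so its sign alone determines the class however B is presented.


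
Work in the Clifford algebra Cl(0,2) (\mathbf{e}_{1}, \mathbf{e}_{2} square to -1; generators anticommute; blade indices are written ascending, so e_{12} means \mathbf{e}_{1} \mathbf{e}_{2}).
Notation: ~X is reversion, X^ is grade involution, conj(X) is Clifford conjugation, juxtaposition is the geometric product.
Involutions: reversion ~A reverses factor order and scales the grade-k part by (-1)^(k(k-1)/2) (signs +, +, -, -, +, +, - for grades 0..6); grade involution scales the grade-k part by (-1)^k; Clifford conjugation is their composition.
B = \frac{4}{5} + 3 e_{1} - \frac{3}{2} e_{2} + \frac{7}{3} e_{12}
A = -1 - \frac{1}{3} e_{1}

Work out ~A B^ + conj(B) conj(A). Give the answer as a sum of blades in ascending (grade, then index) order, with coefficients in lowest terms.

first term: -\frac{9}{5} + \frac{41}{15} e_{1} - \frac{13}{18} e_{2} - \frac{17}{6} e_{12}
second term: \frac{1}{5} + \frac{49}{15} e_{1} - \frac{41}{18} e_{2} + \frac{11}{6} e_{12}
Answer: -\frac{8}{5} + 6 e_{1} - 3 e_{2} - e_{12}


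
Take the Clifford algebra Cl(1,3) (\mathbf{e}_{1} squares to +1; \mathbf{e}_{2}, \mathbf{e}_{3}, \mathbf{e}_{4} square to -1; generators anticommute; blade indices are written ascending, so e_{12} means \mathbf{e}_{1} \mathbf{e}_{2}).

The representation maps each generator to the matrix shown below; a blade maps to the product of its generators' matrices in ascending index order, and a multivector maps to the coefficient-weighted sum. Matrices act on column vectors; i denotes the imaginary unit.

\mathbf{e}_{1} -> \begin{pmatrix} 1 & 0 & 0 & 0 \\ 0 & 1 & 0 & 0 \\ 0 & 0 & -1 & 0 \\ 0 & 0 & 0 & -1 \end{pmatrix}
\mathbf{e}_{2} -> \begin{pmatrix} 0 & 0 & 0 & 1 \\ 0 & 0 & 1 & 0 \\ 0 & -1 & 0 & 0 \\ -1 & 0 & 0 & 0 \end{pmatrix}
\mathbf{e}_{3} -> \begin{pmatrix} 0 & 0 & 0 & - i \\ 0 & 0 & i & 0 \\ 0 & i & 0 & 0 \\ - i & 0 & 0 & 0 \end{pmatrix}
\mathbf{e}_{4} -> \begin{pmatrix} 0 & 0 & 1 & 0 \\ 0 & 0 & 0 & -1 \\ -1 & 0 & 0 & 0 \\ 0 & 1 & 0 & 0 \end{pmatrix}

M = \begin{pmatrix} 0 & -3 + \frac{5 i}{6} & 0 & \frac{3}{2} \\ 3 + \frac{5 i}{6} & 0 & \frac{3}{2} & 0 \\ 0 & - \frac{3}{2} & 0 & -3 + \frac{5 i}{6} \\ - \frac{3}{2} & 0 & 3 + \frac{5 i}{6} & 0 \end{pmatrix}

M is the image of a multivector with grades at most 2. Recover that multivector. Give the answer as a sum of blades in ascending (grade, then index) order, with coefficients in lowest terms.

Method: the blade images are trace-orthogonal — tr(rho(e_A) rho(e_B)^-1) = 4 if A = B and 0 otherwise — and rho(e_A)^-1 = (e_A)^2 * rho(e_A) with (e_A)^2 = +1 or -1, so the coefficient of e_A in the preimage is (e_A)^2 * tr(M rho(e_A))/4.
Nonzero projections over blades of grade <= 2: e_{2}: (e_{2})^2 = -1, tr(M rho(e_{2})) = -6, coefficient \frac{3}{2}; e_{24}: (e_{24})^2 = -1, tr(M rho(e_{24})) = 12, coefficient -3; e_{34}: (e_{34})^2 = -1, tr(M rho(e_{34})) = \frac{10}{3}, coefficient -\frac{5}{6}. Every other blade of grade <= 2 projects to 0.
Answer: \frac{3}{2} e_{2} - 3 e_{24} - \frac{5}{6} e_{34}


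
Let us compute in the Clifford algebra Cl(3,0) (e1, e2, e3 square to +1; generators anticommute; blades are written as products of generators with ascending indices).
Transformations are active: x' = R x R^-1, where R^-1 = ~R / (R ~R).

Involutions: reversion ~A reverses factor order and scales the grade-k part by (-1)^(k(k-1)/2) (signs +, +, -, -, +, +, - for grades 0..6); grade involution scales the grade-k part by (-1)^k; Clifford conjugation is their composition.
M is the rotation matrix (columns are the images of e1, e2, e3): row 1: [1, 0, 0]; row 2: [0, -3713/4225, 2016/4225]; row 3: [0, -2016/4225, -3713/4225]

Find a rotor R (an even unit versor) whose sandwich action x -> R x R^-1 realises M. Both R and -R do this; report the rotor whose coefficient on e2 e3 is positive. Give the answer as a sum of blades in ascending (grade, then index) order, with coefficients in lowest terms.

Method: write R = a + b12*e1 e2 + b13*e1 e3 + b23*e2 e3 with a^2 + b12^2 + b13^2 + b23^2 = 1 (so R^-1 = ~R). Expanding the columns R e_j ~R gives tr M = 4a^2 - 1 and, from the antisymmetric part, M21 - M12 = -4a*b12, M13 - M31 = 4a*b13, M32 - M23 = -4a*b23.
Here tr M = -3201/4225, so a^2 = (1 + tr M)/4 = 256/4225 and a = ±16/65. Taking a = 16/65: M21 - M12 = 0, M13 - M31 = 0, M32 - M23 = -4032/4225, giving b12 = 0, b13 = 0, b23 = 63/65, i.e. R = 16/65 + 63/65*e2 e3.
Its e2 e3 coefficient is already positive.
Answer: 16/65 + 63/65*e2 e3. Note: both R and -R realise this M (trace -3201/4225); the covering map identifies them, and the e2 e3-coefficient sign is the tie-breaker.


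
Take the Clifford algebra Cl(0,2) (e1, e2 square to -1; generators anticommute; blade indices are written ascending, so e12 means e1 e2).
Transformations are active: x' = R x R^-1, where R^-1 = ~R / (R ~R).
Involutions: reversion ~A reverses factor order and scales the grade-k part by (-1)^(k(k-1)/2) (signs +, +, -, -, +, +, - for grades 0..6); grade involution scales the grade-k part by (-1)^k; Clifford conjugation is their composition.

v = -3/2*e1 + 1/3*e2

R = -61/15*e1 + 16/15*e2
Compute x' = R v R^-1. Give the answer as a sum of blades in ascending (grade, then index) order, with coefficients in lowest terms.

~R = -61/15*e1 + 16/15*e2, and R ~R = -3977/225, so R^-1 = ~R / (-3977/225).
R v = -581/90 + 11/45*e12
Answer: -35089/23862*e1 + 1773/3977*e2


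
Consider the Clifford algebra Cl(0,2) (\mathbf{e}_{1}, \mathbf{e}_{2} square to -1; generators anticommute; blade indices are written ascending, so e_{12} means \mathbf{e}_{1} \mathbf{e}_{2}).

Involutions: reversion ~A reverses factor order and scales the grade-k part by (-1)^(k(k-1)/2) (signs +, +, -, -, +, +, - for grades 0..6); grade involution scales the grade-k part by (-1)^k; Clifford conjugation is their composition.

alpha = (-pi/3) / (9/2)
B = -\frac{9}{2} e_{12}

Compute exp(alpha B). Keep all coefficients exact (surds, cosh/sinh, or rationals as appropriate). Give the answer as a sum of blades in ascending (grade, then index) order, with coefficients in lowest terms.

B^2 = (-\frac{9}{2})^2*(e_{12})^2 = \frac{81}{4}*(-1) = -\frac{81}{4} (a basis 2-blade squares to minus the product of its generators' squares).
B^2 = -\frac{81}{4} — the negative square puts this in the circular regime; l = \frac{9}{2}, alpha*l = - \frac{\pi}{3}, so exp(alpha B) = cos(- \frac{\pi}{3}) + (sin(- \frac{\pi}{3})/(\frac{9}{2}))*B = \frac{1}{2} + (- \frac{\sqrt{3}}{9})*B.
Answer: \frac{1}{2} + \frac{\sqrt{3}}{2} e_{12}


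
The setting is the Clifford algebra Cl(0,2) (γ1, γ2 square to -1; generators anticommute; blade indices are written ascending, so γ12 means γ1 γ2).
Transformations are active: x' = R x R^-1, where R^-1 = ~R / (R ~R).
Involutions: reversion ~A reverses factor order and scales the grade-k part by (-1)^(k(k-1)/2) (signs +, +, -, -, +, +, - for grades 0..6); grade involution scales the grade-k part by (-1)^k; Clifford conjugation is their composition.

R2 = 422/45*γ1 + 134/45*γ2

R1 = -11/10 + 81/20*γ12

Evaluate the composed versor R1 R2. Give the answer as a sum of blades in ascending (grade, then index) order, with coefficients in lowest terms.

Distribute over the terms of R1 (each basis-blade product reordered to ascending indices, repeated generators contracted through their squares):
(-11/10) R2 = -2321/225*γ1 - 737/225*γ2
(81/20*γ12) R2 = -603/50*γ1 + 1899/50*γ2
Summing the partial products and collecting blades:
Answer: -10069/450*γ1 + 15617/450*γ2


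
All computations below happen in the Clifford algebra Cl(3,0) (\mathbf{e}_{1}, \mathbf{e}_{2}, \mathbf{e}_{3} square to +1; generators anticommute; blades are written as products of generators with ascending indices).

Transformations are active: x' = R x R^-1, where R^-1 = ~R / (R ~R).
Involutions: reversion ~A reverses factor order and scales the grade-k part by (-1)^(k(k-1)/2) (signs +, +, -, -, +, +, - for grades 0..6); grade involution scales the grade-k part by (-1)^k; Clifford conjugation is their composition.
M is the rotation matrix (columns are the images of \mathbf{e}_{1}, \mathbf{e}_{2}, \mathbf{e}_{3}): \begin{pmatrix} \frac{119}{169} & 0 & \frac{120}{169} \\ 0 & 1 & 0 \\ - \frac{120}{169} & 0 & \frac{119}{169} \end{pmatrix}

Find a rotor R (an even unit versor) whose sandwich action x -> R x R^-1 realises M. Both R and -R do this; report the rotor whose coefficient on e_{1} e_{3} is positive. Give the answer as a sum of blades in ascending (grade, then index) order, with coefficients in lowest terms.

Method: write R = a + b12*e_{1} e_{2} + b13*e_{1} e_{3} + b23*e_{2} e_{3} with a^2 + b12^2 + b13^2 + b23^2 = 1 (so R^-1 = ~R). Expanding the columns R e_j ~R gives tr M = 4a^2 - 1 and, from the antisymmetric part, M21 - M12 = -4a*b12, M13 - M31 = 4a*b13, M32 - M23 = -4a*b23.
Here tr M = \frac{407}{169}, so a^2 = (1 + tr M)/4 = \frac{144}{169} and a = ±\frac{12}{13}. Taking a = \frac{12}{13}: M21 - M12 = 0, M13 - M31 = \frac{240}{169}, M32 - M23 = 0, giving b12 = 0, b13 = \frac{5}{13}, b23 = 0, i.e. R = \frac{12}{13} + \frac{5}{13} e_{1} e_{3}.
Its e_{1} e_{3} coefficient is already positive.
Answer: \frac{12}{13} + \frac{5}{13} e_{1} e_{3}. Why the constraint matters: R and -R act identically through the sandwich — M has trace \frac{407}{169} either way — so only the sign condition on e_{1} e_{3} picks one of the two preimages.


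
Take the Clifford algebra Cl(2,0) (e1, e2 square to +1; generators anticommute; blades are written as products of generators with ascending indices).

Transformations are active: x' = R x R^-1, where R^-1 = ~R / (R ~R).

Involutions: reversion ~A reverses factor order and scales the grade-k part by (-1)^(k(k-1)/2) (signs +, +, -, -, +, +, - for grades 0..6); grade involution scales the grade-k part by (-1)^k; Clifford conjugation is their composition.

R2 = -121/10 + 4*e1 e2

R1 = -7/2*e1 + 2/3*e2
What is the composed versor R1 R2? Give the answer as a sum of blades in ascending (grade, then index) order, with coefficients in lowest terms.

Distribute over the terms of R1 (each basis-blade product reordered to ascending indices, repeated generators contracted through their squares):
(-7/2*e1) R2 = 847/20*e1 - 14*e2
(2/3*e2) R2 = -8/3*e1 - 121/15*e2
Summing the partial products and collecting blades:
Answer: 2381/60*e1 - 331/15*e2


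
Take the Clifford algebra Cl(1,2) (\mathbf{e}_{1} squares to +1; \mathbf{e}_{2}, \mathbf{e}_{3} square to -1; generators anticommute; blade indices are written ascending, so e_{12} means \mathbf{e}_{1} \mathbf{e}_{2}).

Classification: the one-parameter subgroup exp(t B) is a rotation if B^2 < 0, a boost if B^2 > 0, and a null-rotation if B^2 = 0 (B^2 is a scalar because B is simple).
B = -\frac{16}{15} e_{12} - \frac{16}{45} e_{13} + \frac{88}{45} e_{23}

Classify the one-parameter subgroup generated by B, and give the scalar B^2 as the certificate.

B^2 term by term: the squares give (-\frac{16}{15})^2*(e_{12})^2 + (-\frac{16}{45})^2*(e_{13})^2 + (\frac{88}{45})^2*(e_{23})^2 = \frac{256}{225}*(+1) + \frac{256}{2025}*(+1) + \frac{7744}{2025}*(-1) = -\frac{64}{25} (each basis 2-blade squares to minus the product of its generators' squares); cross terms between blades sharing an index anticommute and cancel. So B^2 = -\frac{64}{25}.
Answer: rotation, certificate B^2 = -\frac{64}{25}. Certificate logic: -\frac{64}{25} is a conjugation-invariant scalar, so its sign fixes rotation versus boost versus null-rotation outright.


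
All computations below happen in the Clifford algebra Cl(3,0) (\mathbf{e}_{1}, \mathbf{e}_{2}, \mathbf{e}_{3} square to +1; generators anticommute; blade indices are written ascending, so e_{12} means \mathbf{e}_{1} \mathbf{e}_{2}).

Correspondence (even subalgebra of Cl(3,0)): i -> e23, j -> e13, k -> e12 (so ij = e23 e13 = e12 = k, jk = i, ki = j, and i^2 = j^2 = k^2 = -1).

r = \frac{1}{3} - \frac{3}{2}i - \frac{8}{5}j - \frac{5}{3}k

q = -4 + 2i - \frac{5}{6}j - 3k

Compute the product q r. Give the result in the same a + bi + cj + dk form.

In blades: q = -4 - 3 e_{12} - \frac{5}{6} e_{13} + 2 e_{23}, r = \frac{1}{3} - \frac{5}{3} e_{12} - \frac{8}{5} e_{13} - \frac{3}{2} e_{23}.
Distribute q over r term by term (generator squares from the signature, products reordered to ascending indices): (-4)*r = -\frac{4}{3} + \frac{20}{3} e_{12} + \frac{32}{5} e_{13} + 6 e_{23}; (-3 e_{12})*r = -5 - e_{12} + \frac{9}{2} e_{13} - \frac{24}{5} e_{23}; (-\frac{5}{6} e_{13})*r = -\frac{4}{3} - \frac{5}{4} e_{12} - \frac{5}{18} e_{13} + \frac{25}{18} e_{23}; (2 e_{23})*r = 3 - \frac{16}{5} e_{12} + \frac{10}{3} e_{13} + \frac{2}{3} e_{23}.
Sum: -\frac{14}{3} + \frac{73}{60} e_{12} + \frac{628}{45} e_{13} + \frac{293}{90} e_{23}; translating back through the correspondence:
Answer: -\frac{14}{3} + \frac{293}{90}i + \frac{628}{45}j + \frac{73}{60}k


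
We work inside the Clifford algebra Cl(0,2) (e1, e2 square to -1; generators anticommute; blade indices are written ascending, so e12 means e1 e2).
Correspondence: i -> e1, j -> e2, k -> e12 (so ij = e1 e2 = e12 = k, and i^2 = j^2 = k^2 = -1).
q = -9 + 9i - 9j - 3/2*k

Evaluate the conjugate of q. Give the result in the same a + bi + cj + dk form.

In blades: q = -9 + 9*e1 - 9*e2 - 3/2*e12.
Conjugation here is Clifford conjugation: the scalar is fixed and the grade-1 and grade-2 blades all flip sign, giving -9 - 9*e1 + 9*e2 + 3/2*e12; translating back:
Answer: -9 - 9i + 9j + 3/2*k


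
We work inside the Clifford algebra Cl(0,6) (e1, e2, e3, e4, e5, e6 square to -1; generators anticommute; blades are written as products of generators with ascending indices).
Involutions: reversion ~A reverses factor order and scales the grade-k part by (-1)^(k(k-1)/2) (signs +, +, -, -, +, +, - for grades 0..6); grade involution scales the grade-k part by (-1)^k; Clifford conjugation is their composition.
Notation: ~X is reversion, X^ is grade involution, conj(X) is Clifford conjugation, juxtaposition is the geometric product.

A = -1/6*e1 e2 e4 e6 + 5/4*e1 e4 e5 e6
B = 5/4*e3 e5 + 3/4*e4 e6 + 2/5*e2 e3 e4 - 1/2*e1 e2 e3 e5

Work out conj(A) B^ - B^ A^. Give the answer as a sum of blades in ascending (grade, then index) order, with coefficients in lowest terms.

first term: 1/8*e1 e2 + 15/16*e1 e5 - 1/15*e1 e3 e6 - 25/16*e1 e3 e4 e6 - 5/8*e2 e3 e4 e6 + 1/12*e3 e4 e5 e6 + 1/2*e1 e2 e3 e5 e6 + 5/24*e1 e2 e3 e4 e5 e6
second term: 1/8*e1 e2 + 15/16*e1 e5 - 1/15*e1 e3 e6 + 25/16*e1 e3 e4 e6 - 5/8*e2 e3 e4 e6 + 1/12*e3 e4 e5 e6 - 1/2*e1 e2 e3 e5 e6 + 5/24*e1 e2 e3 e4 e5 e6
Answer: -25/8*e1 e3 e4 e6 + e1 e2 e3 e5 e6


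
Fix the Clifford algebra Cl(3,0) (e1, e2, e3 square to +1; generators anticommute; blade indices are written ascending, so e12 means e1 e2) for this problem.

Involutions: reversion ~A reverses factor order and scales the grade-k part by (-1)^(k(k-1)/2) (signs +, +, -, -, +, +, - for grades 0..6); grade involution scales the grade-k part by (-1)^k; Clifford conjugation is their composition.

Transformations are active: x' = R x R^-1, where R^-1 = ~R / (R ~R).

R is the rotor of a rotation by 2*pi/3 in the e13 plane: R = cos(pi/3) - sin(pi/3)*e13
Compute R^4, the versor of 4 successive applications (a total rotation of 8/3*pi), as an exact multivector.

Rotor phase runs at HALF the rotation angle; powers of one rotor simply add phase, so after 4 steps in e13 the phase is 4*pi/3 = 4*pi/3 and R^4 = cos(4*pi/3) - sin(4*pi/3)*e13.
cos(4*pi/3) = -1/2 and sin(4*pi/3) = -sqrt(3)/2, so R^4 = -1/2 + sqrt(3)/2*e13. The net rotation is 2/3*pi (after discarding 1 full turn, each of which contributes a factor -1 to the rotor); the rotor keeps the half-angle phase exactly.
Answer: -1/2 + sqrt(3)/2*e13


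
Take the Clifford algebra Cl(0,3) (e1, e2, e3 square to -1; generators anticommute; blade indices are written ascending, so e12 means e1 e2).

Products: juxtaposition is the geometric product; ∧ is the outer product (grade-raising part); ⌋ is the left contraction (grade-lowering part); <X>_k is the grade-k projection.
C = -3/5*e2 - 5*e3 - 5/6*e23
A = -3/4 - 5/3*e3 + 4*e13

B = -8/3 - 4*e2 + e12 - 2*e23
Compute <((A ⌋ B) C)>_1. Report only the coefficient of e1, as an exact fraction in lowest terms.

step 1: 2 + 19/3*e2 - 3/4*e12 + 3/2*e23
step 2: 101/20 - 9/20*e1 + 63/10*e2 - 253/45*e3 - 5/8*e13 - 100/3*e23 + 15/4*e123
step 3: -9/20*e1 + 63/10*e2 - 253/45*e3
Answer: -9/20


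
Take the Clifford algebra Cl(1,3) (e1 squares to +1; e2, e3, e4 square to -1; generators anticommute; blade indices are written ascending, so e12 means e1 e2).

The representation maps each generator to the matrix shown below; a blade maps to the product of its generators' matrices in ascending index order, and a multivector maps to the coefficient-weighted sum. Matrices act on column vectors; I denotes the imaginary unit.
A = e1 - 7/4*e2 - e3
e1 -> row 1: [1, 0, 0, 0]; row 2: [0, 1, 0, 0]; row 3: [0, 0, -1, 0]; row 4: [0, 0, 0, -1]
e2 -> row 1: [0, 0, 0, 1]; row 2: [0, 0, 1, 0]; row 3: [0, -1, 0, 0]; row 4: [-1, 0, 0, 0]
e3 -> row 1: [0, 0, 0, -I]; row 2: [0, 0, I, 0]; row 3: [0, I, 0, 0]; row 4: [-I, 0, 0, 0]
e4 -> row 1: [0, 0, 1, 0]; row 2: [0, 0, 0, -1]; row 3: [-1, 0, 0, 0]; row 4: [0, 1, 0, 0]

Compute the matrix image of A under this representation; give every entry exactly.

M = (1)*rho(e1) + (-7/4)*rho(e2) + (-1)*rho(e3), summed entrywise:
Answer: row 1: [1, 0, 0, -7/4 + I]; row 2: [0, 1, -7/4 - I, 0]; row 3: [0, 7/4 - I, -1, 0]; row 4: [7/4 + I, 0, 0, -1]


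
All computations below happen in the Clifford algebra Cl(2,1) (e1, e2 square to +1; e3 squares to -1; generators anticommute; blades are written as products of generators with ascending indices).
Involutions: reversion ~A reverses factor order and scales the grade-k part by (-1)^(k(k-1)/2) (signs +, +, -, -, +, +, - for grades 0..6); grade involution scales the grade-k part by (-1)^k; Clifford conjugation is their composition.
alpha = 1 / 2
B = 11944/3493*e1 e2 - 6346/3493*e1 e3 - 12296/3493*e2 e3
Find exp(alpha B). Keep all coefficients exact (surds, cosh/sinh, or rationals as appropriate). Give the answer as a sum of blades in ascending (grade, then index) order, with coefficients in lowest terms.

B^2 term by term: the squares give (11944/3493)^2*(e1 e2)^2 + (-6346/3493)^2*(e1 e3)^2 + (-12296/3493)^2*(e2 e3)^2 = 142659136/12201049*(-1) + 40271716/12201049*(+1) + 151191616/12201049*(+1) = 4 (each basis 2-blade squares to minus the product of its generators' squares); cross terms between blades sharing an index anticommute and cancel. So B^2 = 4.
B^2 = 4 — hyperbolic case — the even/odd split gives cosh and sinh: l = 2, alpha*l = 1, so exp(alpha B) = cosh(1) + (sinh(1)/2)*B = cosh(1) + (sinh(1)/2)*B.
Answer: cosh(1) + 5972*sinh(1)/3493*e1 e2 - 3173*sinh(1)/3493*e1 e3 - 6148*sinh(1)/3493*e2 e3


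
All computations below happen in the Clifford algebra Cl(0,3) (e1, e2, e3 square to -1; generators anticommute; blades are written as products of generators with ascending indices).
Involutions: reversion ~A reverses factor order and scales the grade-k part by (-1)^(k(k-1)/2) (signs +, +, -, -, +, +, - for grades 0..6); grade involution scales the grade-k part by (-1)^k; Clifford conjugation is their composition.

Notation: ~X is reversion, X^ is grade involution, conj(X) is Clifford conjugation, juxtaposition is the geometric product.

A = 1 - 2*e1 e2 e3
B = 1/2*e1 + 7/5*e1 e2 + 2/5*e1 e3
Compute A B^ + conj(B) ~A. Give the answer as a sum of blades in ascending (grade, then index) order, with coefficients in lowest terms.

first term: -1/2*e1 - 4/5*e2 + 14/5*e3 + 7/5*e1 e2 + 2/5*e1 e3 - e2 e3
second term: -1/2*e1 - 4/5*e2 + 14/5*e3 - 7/5*e1 e2 - 2/5*e1 e3 + e2 e3
Answer: -e1 - 8/5*e2 + 28/5*e3


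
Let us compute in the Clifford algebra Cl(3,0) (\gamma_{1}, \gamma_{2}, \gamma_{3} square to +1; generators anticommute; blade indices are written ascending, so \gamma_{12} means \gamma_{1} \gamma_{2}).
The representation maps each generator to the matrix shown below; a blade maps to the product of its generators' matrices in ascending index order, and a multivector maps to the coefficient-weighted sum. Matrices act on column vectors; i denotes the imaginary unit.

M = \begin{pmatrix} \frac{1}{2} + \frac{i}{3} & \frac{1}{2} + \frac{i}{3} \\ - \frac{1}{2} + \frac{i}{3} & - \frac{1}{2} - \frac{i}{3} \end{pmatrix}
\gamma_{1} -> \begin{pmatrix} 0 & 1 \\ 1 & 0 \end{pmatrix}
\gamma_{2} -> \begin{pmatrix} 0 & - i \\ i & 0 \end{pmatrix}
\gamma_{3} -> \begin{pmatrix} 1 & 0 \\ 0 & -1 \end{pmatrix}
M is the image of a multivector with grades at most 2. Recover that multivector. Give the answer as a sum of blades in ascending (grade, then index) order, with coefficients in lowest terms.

Method: 1, rho(\gamma_{1}), rho(\gamma_{2}), rho(\gamma_{3}) form a trace-orthogonal basis of the 2x2 complex matrices (tr(X Y) = 2 if X = Y, else 0), so M = m0*1 + m1*rho(\gamma_{1}) + m2*rho(\gamma_{2}) + m3*rho(\gamma_{3}) with m0 = tr(M)/2 = 0, m1 = tr(M rho(\gamma_{1}))/2 = \frac{i}{3}, m2 = tr(M rho(\gamma_{2}))/2 = \frac{i}{2}, m3 = tr(M rho(\gamma_{3}))/2 = \frac{1}{2} + \frac{i}{3}.
Multiplying table entries, the bivector images are rho(\gamma_{12}) = i*rho(\gamma_{3}), rho(\gamma_{13}) = -i*rho(\gamma_{2}), rho(\gamma_{23}) = i*rho(\gamma_{1}); with real blade coefficients the real parts of m0..m3 are the coefficients of 1, \gamma_{1}, \gamma_{2}, \gamma_{3} and the imaginary parts give the bivectors (\gamma_{23}: Im m1, \gamma_{13}: -Im m2, \gamma_{12}: Im m3).
Answer: \frac{1}{2} \gamma_{3} + \frac{1}{3} \gamma_{12} - \frac{1}{2} \gamma_{13} + \frac{1}{3} \gamma_{23}


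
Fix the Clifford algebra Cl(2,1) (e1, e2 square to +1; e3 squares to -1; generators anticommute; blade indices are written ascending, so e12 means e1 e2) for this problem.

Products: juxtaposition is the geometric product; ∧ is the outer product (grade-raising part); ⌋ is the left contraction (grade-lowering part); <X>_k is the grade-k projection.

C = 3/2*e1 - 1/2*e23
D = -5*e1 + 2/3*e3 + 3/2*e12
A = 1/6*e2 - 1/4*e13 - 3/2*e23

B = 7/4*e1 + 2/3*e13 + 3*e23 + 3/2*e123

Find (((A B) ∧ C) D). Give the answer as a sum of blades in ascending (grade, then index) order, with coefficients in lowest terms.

step 1: -14/3 - 9/4*e1 + 3/8*e2 + 15/16*e3 - 1/24*e12 - 1/4*e13 - 197/72*e123
step 2: -7*e1 - 9/16*e12 - 45/32*e13 + 7/3*e23 + 9/8*e123
step 3: 1147/32 + 15/16*e1 - 2141/144*e2 - 279/32*e3 - 3/4*e12 - 49/6*e13 - 495/64*e23 - 289/24*e123
Answer: 1147/32 + 15/16*e1 - 2141/144*e2 - 279/32*e3 - 3/4*e12 - 49/6*e13 - 495/64*e23 - 289/24*e123


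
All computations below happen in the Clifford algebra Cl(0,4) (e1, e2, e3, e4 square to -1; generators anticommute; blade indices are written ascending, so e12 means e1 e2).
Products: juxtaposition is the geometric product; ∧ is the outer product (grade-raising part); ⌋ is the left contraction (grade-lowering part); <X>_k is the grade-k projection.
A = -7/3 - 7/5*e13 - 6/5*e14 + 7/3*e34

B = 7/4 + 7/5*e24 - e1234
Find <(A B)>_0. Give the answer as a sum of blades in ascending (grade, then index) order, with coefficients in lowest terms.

step 1: -49/12 + 49/75*e12 - 49/20*e13 - 21/10*e14 - 67/15*e23 - 28/15*e24 + 49/12*e34 + 322/75*e1234
step 2: -49/12
Answer: -49/12


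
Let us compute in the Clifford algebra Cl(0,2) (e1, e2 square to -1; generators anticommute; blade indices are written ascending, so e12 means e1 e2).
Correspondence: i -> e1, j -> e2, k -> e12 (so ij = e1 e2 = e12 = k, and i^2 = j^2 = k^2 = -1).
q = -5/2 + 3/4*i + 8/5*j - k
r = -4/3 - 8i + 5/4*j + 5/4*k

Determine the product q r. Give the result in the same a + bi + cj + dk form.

In blades: q = -5/2 + 3/4*e1 + 8/5*e2 - e12, r = -4/3 - 8*e1 + 5/4*e2 + 5/4*e12.
Distribute q over r term by term (generator squares from the signature, products reordered to ascending indices): (-5/2)*r = 10/3 + 20*e1 - 25/8*e2 - 25/8*e12; (3/4*e1)*r = 6 - e1 - 15/16*e2 + 15/16*e12; (8/5*e2)*r = -2 + 2*e1 - 32/15*e2 + 64/5*e12; (-e12)*r = 5/4 + 5/4*e1 + 8*e2 + 4/3*e12.
Sum: 103/12 + 89/4*e1 + 433/240*e2 + 2867/240*e12; translating back through the correspondence:
Answer: 103/12 + 89/4*i + 433/240*j + 2867/240*k


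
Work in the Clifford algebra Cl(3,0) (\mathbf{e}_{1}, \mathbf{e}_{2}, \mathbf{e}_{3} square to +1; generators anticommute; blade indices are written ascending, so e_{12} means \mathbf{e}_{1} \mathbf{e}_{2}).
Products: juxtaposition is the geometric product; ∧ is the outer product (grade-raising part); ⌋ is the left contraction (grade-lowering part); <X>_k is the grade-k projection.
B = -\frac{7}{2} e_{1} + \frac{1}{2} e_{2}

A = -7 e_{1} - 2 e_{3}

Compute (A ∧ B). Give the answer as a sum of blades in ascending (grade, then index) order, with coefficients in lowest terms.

step 1: -\frac{7}{2} e_{12} - 7 e_{13} + e_{23}
Answer: -\frac{7}{2} e_{12} - 7 e_{13} + e_{23}


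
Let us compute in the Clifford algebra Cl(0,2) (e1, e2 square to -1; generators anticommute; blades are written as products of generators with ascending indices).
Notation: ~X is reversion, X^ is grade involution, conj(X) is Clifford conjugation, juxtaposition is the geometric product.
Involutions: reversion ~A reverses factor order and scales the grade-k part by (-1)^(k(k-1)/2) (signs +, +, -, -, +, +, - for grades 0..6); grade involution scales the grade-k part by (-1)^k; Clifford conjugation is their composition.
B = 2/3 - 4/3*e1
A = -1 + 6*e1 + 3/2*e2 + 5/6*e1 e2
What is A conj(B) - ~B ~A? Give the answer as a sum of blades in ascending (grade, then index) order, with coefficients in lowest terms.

first term: -26/3 + 8/3*e1 + 19/9*e2 - 13/9*e1 e2
second term: 22/3 + 16/3*e1 - 1/9*e2 - 23/9*e1 e2
Answer: -16 - 8/3*e1 + 20/9*e2 + 10/9*e1 e2


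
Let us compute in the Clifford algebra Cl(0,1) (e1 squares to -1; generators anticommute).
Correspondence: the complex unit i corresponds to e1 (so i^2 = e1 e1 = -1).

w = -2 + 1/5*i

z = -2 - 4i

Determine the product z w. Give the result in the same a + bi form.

In blades: z = -2 - 4*e1, w = -2 + 1/5*e1.
Distribute z over w term by term (generator squares from the signature, products reordered to ascending indices): (-2)*w = 4 - 2/5*e1; (-4*e1)*w = 4/5 + 8*e1.
Sum: 24/5 + 38/5*e1; translating back through the correspondence:
Answer: 24/5 + 38/5*i


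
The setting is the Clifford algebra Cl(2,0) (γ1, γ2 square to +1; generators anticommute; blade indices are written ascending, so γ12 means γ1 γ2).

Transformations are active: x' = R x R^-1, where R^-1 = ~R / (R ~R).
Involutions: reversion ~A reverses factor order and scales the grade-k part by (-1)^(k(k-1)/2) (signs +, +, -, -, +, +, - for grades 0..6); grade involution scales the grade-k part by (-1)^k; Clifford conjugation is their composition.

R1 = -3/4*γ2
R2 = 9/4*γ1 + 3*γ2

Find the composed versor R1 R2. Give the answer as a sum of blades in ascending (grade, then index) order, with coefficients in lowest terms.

Distribute over the terms of R1 (each basis-blade product reordered to ascending indices, repeated generators contracted through their squares):
(-3/4*γ2) R2 = -9/4 + 27/16*γ12
Answer: -9/4 + 27/16*γ12


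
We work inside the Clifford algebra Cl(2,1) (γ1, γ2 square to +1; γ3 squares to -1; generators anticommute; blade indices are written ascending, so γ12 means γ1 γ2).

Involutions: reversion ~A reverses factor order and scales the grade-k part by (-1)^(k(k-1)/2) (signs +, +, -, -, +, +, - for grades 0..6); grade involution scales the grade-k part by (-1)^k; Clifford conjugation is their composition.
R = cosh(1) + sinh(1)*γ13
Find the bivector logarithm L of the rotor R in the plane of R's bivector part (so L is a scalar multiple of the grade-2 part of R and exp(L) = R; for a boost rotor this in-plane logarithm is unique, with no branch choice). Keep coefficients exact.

The scalar part of R is cosh(1), so cosh pins the rapidity up to sign — the sign comes from the bivector part; dividing that part by sinh of the rapidity yields the plane, and the in-plane L = rapidity * plane is unique because the two sign choices cancel.
Concretely: cosh(rapidity) = cosh(1) gives rapidity = ±1, and since rapidity/sinh(rapidity) is even the sign is immaterial: L = (rapidity/sinh(rapidity)) * <R>_2 = (1/sinh(1)) * <R>_2.
Answer: γ13


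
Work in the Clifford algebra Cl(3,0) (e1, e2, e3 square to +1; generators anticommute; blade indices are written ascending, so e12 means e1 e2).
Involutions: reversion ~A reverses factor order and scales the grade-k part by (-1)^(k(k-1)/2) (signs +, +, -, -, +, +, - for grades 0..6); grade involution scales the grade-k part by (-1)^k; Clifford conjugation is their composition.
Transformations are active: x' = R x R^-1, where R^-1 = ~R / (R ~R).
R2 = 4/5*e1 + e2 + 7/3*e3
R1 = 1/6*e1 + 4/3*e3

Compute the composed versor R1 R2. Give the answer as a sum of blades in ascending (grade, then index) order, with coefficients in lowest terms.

Distribute over the terms of R1 (each basis-blade product reordered to ascending indices, repeated generators contracted through their squares):
(1/6*e1) R2 = 2/15 + 1/6*e12 + 7/18*e13
(4/3*e3) R2 = 28/9 - 16/15*e13 - 4/3*e23
Summing the partial products and collecting blades:
Answer: 146/45 + 1/6*e12 - 61/90*e13 - 4/3*e23


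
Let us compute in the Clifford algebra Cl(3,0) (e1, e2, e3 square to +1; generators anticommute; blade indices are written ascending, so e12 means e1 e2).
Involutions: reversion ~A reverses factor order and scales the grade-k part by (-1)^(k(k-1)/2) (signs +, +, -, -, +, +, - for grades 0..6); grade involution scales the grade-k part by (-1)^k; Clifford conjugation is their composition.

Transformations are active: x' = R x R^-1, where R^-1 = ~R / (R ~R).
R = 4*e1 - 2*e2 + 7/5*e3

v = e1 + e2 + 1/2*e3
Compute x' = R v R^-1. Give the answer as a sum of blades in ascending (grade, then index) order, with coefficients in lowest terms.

~R = 4*e1 - 2*e2 + 7/5*e3, and R ~R = 549/25, so R^-1 = ~R / (549/25).
R v = 27/10 + 6*e12 + 3/5*e13 - 12/5*e23
Answer: -1/61*e1 - 91/61*e2 - 19/122*e3


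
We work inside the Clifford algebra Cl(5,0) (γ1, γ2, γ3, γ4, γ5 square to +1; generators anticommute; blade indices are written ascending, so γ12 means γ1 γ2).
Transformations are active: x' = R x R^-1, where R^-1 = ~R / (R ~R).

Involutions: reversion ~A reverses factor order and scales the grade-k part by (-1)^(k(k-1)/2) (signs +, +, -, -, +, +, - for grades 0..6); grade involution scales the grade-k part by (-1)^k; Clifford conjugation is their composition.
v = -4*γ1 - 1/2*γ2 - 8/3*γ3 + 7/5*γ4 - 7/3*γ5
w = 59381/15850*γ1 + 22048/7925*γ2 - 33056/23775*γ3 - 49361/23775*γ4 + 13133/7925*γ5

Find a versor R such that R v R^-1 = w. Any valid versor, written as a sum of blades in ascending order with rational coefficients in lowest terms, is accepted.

Why this works: both vectors square to 27689/900, so q(v) = q(w) and R = v + w = -4019/15850*γ1 + 36171/15850*γ2 - 32152/7925*γ3 - 16076/23775*γ4 - 16076/23775*γ5 carries v to w — its own direction survives, the complement (v - w)/2 flips.
Answer: -4019/15850*γ1 + 36171/15850*γ2 - 32152/7925*γ3 - 16076/23775*γ4 - 16076/23775*γ5


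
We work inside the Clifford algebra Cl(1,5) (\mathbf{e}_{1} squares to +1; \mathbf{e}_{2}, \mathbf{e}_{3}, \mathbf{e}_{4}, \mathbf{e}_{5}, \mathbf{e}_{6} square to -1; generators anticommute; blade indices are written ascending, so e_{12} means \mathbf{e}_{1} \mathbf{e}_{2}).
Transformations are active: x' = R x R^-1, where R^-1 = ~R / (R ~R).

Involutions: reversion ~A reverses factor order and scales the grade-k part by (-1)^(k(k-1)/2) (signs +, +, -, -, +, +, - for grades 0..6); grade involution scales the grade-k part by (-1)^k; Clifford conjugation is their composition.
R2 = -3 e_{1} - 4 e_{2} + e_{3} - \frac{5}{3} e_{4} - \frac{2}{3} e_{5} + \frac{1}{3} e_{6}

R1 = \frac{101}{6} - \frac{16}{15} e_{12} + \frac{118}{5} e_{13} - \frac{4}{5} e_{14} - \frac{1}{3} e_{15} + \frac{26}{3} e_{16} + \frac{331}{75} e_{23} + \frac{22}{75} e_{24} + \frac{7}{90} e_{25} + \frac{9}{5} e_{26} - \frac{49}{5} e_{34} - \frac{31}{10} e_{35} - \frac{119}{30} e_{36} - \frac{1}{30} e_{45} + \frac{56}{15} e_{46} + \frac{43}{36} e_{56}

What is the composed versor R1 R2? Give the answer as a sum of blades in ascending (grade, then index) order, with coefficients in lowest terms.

Distribute over the terms of R2 (each basis-blade product reordered to ascending indices, repeated generators contracted through their squares):
R1 (-3 e_{1}) = -\frac{101}{2} e_{1} - \frac{16}{5} e_{2} + \frac{354}{5} e_{3} - \frac{12}{5} e_{4} - e_{5} + 26 e_{6} - \frac{331}{25} e_{123} - \frac{22}{25} e_{124} - \frac{7}{30} e_{125} - \frac{27}{5} e_{126} + \frac{147}{5} e_{134} + \frac{93}{10} e_{135} + \frac{119}{10} e_{136} + \frac{1}{10} e_{145} - \frac{56}{5} e_{146} - \frac{43}{12} e_{156}
R1 (-4 e_{2}) = -\frac{64}{15} e_{1} - \frac{202}{3} e_{2} - \frac{1324}{75} e_{3} - \frac{88}{75} e_{4} - \frac{14}{45} e_{5} - \frac{36}{5} e_{6} + \frac{472}{5} e_{123} - \frac{16}{5} e_{124} - \frac{4}{3} e_{125} + \frac{104}{3} e_{126} + \frac{196}{5} e_{234} + \frac{62}{5} e_{235} + \frac{238}{15} e_{236} + \frac{2}{15} e_{245} - \frac{224}{15} e_{246} - \frac{43}{9} e_{256}
R1 (e_{3}) = -\frac{118}{5} e_{1} - \frac{331}{75} e_{2} + \frac{101}{6} e_{3} - \frac{49}{5} e_{4} - \frac{31}{10} e_{5} - \frac{119}{30} e_{6} - \frac{16}{15} e_{123} + \frac{4}{5} e_{134} + \frac{1}{3} e_{135} - \frac{26}{3} e_{136} - \frac{22}{75} e_{234} - \frac{7}{90} e_{235} - \frac{9}{5} e_{236} - \frac{1}{30} e_{345} + \frac{56}{15} e_{346} + \frac{43}{36} e_{356}
R1 (-\frac{5}{3} e_{4}) = -\frac{4}{3} e_{1} + \frac{22}{45} e_{2} - \frac{49}{3} e_{3} - \frac{505}{18} e_{4} + \frac{1}{18} e_{5} - \frac{56}{9} e_{6} + \frac{16}{9} e_{124} - \frac{118}{3} e_{134} - \frac{5}{9} e_{145} + \frac{130}{9} e_{146} - \frac{331}{45} e_{234} + \frac{7}{54} e_{245} + 3 e_{246} - \frac{31}{6} e_{345} - \frac{119}{18} e_{346} - \frac{215}{108} e_{456}
R1 (-\frac{2}{3} e_{5}) = -\frac{2}{9} e_{1} + \frac{7}{135} e_{2} - \frac{31}{15} e_{3} - \frac{1}{45} e_{4} - \frac{101}{9} e_{5} - \frac{43}{54} e_{6} + \frac{32}{45} e_{125} - \frac{236}{15} e_{135} + \frac{8}{15} e_{145} + \frac{52}{9} e_{156} - \frac{662}{225} e_{235} - \frac{44}{225} e_{245} + \frac{6}{5} e_{256} + \frac{98}{15} e_{345} - \frac{119}{45} e_{356} + \frac{112}{45} e_{456}
R1 (\frac{1}{3} e_{6}) = -\frac{26}{9} e_{1} - \frac{3}{5} e_{2} + \frac{119}{90} e_{3} - \frac{56}{45} e_{4} - \frac{43}{108} e_{5} + \frac{101}{18} e_{6} - \frac{16}{45} e_{126} + \frac{118}{15} e_{136} - \frac{4}{15} e_{146} - \frac{1}{9} e_{156} + \frac{331}{225} e_{236} + \frac{22}{225} e_{246} + \frac{7}{270} e_{256} - \frac{49}{15} e_{346} - \frac{31}{30} e_{356} - \frac{1}{90} e_{456}
Summing the partial products and collecting blades:
Answer: -\frac{7453}{90} e_{1} - \frac{50629}{675} e_{2} + \frac{11903}{225} e_{3} - \frac{19213}{450} e_{4} - \frac{8627}{540} e_{5} + \frac{725}{54} e_{6} + \frac{6007}{75} e_{123} - \frac{518}{225} e_{124} - \frac{77}{90} e_{125} + \frac{1301}{45} e_{126} - \frac{137}{15} e_{134} - \frac{61}{10} e_{135} + \frac{111}{10} e_{136} + \frac{7}{90} e_{145} + \frac{134}{45} e_{146} + \frac{25}{12} e_{156} + \frac{7099}{225} e_{234} + \frac{469}{50} e_{235} + \frac{3496}{225} e_{236} + \frac{91}{1350} e_{245} - \frac{2663}{225} e_{246} - \frac{959}{270} e_{256} + \frac{4}{3} e_{345} - \frac{553}{90} e_{346} - \frac{149}{60} e_{356} + \frac{263}{540} e_{456}
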